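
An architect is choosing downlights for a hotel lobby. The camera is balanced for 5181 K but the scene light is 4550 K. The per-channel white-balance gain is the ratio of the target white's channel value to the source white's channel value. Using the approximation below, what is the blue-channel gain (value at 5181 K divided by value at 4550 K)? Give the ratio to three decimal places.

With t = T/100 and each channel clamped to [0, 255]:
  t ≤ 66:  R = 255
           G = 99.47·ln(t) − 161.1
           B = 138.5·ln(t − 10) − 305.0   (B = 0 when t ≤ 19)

1.120

At 4550 K (t = 45.5):
  B = 138.5·ln(45.5 − 10) − 305.0 = 138.5·ln 35.5 − 305.0 = 138.5·3.5695 − 305.0 = 189.380.
At 5181 K (t = 51.81):
  B = 138.5·ln(51.81 − 10) − 305.0 = 138.5·ln 41.81 − 305.0 = 138.5·3.7331 − 305.0 = 212.039.
Gain = 212.039 / 189.380 = 1.1196 → 1.120.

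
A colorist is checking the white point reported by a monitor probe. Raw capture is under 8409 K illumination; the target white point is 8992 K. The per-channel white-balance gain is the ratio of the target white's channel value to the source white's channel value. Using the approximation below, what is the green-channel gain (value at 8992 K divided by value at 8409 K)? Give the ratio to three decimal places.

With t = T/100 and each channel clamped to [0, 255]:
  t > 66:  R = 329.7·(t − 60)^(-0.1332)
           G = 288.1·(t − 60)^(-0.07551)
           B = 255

At 8409 K (t = 84.09):
  G = 288.1·(84.09 − 60)^(-0.07551) = 288.1·24.09^(-0.07551) = 288.1·0.78643 = 226.569.
At 8992 K (t = 89.92):
  G = 288.1·(89.92 − 60)^(-0.07551) = 288.1·29.92^(-0.07551) = 288.1·0.77366 = 222.891.
Gain = 222.891 / 226.569 = 0.9838 → 0.984.

0.984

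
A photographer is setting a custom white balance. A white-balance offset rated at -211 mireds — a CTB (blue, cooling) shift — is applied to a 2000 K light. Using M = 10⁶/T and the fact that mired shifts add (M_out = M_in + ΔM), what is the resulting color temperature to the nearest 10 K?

3460 K

M_in = 10⁶/2000 = 500.00 mireds.
M_out = 500.00 + (-211) = 289.00 mireds.
T_out = 10⁶/289.00 = 3460.2 K → 3460 K.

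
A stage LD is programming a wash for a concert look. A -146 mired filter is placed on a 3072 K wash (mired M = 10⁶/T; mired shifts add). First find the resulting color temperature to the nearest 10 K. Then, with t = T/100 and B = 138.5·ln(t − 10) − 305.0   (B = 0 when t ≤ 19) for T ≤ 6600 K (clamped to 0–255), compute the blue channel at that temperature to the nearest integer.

224

M_in = 10⁶/3072 = 325.52; M_out = 325.52 + (-146) = 179.52.
T_out = 10⁶/179.52 = 5570.4 K → 5570 K; t = 55.7.
B = 138.5·ln(55.7 − 10) − 305.0 = 138.5·ln 45.7 − 305.0 = 138.5·3.8221 − 305.0 = 224.361.
Rounded: 224.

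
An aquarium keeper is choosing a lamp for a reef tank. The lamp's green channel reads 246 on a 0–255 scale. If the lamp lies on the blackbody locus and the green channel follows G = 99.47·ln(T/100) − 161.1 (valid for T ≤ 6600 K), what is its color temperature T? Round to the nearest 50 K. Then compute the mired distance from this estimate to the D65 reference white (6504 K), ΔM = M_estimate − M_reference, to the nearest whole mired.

ln t = (246 + 161.1) / 99.47 = 4.0927.
t = e^4.0927 = 59.901.
T = 100·t = 5990 K → 6000 K to the nearest 50 K.
M_estimate = 10⁶/6000 = 166.67; M_reference = 10⁶/6504 = 153.75.
ΔM = 166.67 − 153.75 = 12.92 → +13 mireds.

+13 mireds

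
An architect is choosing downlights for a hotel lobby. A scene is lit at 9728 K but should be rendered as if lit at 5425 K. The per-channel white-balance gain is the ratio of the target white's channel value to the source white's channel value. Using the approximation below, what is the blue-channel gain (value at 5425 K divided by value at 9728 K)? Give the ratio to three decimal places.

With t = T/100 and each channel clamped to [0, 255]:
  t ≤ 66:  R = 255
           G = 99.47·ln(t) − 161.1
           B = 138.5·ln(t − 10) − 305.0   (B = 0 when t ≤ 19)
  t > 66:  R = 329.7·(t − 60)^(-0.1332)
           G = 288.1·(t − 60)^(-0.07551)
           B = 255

At 9728 K (t = 97.28):
  B = 255 by definition for t > 66.
At 5425 K (t = 54.25):
  B = 138.5·ln(54.25 − 10) − 305.0 = 138.5·ln 44.25 − 305.0 = 138.5·3.7899 − 305.0 = 219.895.
Gain = 219.895 / 255.000 = 0.8623 → 0.862.

0.862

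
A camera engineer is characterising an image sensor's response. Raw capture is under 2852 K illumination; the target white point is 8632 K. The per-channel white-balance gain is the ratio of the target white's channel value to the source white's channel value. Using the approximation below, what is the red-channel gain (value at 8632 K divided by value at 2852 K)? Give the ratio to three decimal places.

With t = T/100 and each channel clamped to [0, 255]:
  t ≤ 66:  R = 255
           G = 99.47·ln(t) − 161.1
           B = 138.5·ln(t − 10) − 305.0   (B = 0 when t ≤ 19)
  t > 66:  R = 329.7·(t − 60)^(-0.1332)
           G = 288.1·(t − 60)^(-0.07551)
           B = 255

0.836

At 2852 K (t = 28.52):
  R = 255 by definition for t ≤ 66.
At 8632 K (t = 86.32):
  R = 329.7·(86.32 − 60)^(-0.1332) = 329.7·26.32^(-0.1332) = 329.7·0.64687 = 213.273.
Gain = 213.273 / 255.000 = 0.8364 → 0.836.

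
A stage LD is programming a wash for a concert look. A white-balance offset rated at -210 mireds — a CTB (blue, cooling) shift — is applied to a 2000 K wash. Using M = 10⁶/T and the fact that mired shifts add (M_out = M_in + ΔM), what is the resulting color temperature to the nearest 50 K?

3450 K

M_in = 10⁶/2000 = 500.00 mireds.
M_out = 500.00 + (-210) = 290.00 mireds.
T_out = 10⁶/290.00 = 3448.3 K → 3450 K.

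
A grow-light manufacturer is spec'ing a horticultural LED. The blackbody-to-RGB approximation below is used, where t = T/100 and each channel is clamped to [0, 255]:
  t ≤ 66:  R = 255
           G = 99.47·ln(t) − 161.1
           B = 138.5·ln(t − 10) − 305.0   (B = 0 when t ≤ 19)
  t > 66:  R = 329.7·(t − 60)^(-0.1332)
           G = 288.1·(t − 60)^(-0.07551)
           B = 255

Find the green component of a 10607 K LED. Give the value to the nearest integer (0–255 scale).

t = 10607/100 = 106.07; the t > 66 branch applies.
G = 288.1·(106.07 − 60)^(-0.07551) = 288.1·46.07^(-0.07551) = 288.1·0.74885 = 215.744.
Rounded: 216.

216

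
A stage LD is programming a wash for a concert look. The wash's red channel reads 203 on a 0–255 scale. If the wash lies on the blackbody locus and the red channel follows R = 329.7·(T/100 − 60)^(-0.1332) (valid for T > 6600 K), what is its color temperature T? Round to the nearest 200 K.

(t − 60)^(-0.1332) = 203/329.7 = 0.61571.
t − 60 = 0.61571^(1/-0.1332) = 0.61571^(-7.508) = 38.129, so t = 98.129.
T = 100·t = 9813 K → 9800 K to the nearest 200 K.

9800 K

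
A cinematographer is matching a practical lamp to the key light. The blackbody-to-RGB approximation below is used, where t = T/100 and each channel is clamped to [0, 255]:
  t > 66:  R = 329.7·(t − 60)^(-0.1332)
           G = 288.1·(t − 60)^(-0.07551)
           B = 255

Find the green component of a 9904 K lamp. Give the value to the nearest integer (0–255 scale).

t = 9904/100 = 99.04; the t > 66 branch applies.
G = 288.1·(99.04 − 60)^(-0.07551) = 288.1·39.04^(-0.07551) = 288.1·0.75827 = 218.458.
Rounded: 218.

218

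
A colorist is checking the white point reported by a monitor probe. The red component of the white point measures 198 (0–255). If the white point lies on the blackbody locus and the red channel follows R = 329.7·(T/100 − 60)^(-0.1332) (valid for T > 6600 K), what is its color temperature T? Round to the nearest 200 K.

(t − 60)^(-0.1332) = 198/329.7 = 0.60055.
t − 60 = 0.60055^(1/-0.1332) = 0.60055^(-7.508) = 45.980, so t = 105.980.
T = 100·t = 10598 K → 10600 K to the nearest 200 K.

10600 K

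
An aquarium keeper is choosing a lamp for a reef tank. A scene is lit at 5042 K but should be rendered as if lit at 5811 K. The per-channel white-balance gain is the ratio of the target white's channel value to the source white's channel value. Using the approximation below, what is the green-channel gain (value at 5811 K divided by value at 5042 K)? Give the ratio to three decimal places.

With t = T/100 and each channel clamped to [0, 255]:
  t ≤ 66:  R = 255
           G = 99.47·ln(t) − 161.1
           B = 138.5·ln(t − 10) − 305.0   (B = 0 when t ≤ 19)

1.062

At 5042 K (t = 50.42):
  G = 99.47·ln 50.42 − 161.1 = 99.47·3.9204 − 161.1 = 228.861.
At 5811 K (t = 58.11):
  G = 99.47·ln 58.11 − 161.1 = 99.47·4.0623 − 161.1 = 242.981.
Gain = 242.981 / 228.861 = 1.0617 → 1.062.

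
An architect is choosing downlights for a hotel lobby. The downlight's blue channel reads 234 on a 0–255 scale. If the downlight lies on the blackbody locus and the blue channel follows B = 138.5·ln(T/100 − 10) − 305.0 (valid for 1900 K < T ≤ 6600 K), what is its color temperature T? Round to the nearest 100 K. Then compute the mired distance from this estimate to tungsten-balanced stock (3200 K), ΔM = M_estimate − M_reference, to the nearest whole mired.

-143 mireds

ln(t − 10) = (234 + 305.0) / 138.5 = 3.8917.
t − 10 = e^3.8917 = 48.994, so t = 58.994.
T = 100·t = 5899 K → 5900 K to the nearest 100 K.
M_estimate = 10⁶/5900 = 169.49; M_reference = 10⁶/3200 = 312.50.
ΔM = 169.49 − 312.50 = -143.01 → -143 mireds.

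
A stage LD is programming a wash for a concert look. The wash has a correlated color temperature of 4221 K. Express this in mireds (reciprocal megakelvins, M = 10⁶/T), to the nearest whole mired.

237 mireds

M = 10⁶ / 4221 = 236.911 → 237 mireds.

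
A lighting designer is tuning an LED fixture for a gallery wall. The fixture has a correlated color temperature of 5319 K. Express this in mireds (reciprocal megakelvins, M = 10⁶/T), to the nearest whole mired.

188 mireds

M = 10⁶ / 5319 = 188.005 → 188 mireds.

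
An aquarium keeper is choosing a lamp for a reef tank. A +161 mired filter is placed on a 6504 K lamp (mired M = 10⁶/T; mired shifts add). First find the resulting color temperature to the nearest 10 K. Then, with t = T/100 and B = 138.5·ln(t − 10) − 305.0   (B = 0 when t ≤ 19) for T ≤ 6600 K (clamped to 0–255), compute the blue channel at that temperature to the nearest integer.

M_in = 10⁶/6504 = 153.75; M_out = 153.75 + (+161) = 314.75.
T_out = 10⁶/314.75 = 3177.1 K → 3180 K; t = 31.8.
B = 138.5·ln(31.8 − 10) − 305.0 = 138.5·ln 21.8 − 305.0 = 138.5·3.0819 − 305.0 = 121.845.
Rounded: 122.

122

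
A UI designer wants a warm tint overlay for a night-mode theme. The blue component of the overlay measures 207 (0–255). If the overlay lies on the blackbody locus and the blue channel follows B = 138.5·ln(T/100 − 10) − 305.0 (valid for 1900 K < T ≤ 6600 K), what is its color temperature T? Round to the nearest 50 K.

5050 K

ln(t − 10) = (207 + 305.0) / 138.5 = 3.6968.
t − 10 = e^3.6968 = 40.316, so t = 50.316.
T = 100·t = 5032 K → 5050 K to the nearest 50 K.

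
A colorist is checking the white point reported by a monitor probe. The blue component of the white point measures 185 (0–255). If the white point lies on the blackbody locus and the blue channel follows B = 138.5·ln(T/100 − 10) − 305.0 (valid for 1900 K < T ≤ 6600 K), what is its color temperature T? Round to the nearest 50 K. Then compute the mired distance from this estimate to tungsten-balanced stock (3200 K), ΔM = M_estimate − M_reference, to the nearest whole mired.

ln(t − 10) = (185 + 305.0) / 138.5 = 3.5379.
t − 10 = e^3.5379 = 34.395, so t = 44.395.
T = 100·t = 4439 K → 4450 K to the nearest 50 K.
M_estimate = 10⁶/4450 = 224.72; M_reference = 10⁶/3200 = 312.50.
ΔM = 224.72 − 312.50 = -87.78 → -88 mireds.

-88 mireds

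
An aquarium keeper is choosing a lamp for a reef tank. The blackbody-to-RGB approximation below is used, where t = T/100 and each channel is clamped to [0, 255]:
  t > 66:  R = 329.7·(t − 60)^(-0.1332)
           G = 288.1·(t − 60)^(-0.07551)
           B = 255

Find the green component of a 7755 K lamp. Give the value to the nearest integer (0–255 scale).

232

t = 7755/100 = 77.55; the t > 66 branch applies.
G = 288.1·(77.55 − 60)^(-0.07551) = 288.1·17.55^(-0.07551) = 288.1·0.80546 = 232.053.
Rounded: 232.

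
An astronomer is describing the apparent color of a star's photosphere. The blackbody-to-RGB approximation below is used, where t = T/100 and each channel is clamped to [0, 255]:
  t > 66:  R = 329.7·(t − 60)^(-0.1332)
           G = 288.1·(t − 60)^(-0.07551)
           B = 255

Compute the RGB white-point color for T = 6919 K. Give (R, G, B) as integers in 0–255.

t = 6919/100 = 69.19; the t > 66 branch applies.
R = 329.7·(69.19 − 60)^(-0.1332) = 329.7·9.19^(-0.1332) = 329.7·0.74419 = 245.361.
G = 288.1·(69.19 − 60)^(-0.07551) = 288.1·9.19^(-0.07551) = 288.1·0.84579 = 243.671.
B = 255 by definition for t > 66.
Rounded: (245, 244, 255).

(245, 244, 255)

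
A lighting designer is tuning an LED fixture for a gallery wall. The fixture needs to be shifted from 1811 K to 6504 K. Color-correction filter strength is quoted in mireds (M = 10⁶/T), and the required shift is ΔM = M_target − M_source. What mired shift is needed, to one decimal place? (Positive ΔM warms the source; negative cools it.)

M_source = 10⁶/1811 = 552.181; M_target = 10⁶/6504 = 153.752.
ΔM = 153.752 − 552.181 = -398.430 → -398.4 mireds, a cooling shift.

-398.4 mireds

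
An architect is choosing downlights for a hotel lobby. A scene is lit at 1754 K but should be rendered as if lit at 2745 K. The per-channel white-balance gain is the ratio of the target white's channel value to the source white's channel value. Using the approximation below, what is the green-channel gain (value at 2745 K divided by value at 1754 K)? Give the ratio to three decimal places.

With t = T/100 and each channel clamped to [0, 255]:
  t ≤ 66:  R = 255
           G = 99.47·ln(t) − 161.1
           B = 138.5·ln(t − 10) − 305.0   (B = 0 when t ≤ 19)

At 1754 K (t = 17.54):
  G = 99.47·ln 17.54 − 161.1 = 99.47·2.8645 − 161.1 = 123.830.
At 2745 K (t = 27.45):
  G = 99.47·ln 27.45 − 161.1 = 99.47·3.3124 − 161.1 = 168.381.
Gain = 168.381 / 123.830 = 1.3598 → 1.360.

1.360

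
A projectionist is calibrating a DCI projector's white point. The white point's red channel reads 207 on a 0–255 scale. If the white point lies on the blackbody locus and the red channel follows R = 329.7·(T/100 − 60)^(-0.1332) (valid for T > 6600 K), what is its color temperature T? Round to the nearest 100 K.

(t − 60)^(-0.1332) = 207/329.7 = 0.62784.
t − 60 = 0.62784^(1/-0.1332) = 0.62784^(-7.508) = 32.933, so t = 92.933.
T = 100·t = 9293 K → 9300 K to the nearest 100 K.

9300 K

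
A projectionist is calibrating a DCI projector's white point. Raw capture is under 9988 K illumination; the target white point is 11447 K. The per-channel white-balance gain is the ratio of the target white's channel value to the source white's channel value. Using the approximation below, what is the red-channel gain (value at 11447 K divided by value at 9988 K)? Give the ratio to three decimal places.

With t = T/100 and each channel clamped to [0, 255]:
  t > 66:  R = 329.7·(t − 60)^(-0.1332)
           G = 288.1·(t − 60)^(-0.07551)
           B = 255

0.959

At 9988 K (t = 99.88):
  R = 329.7·(99.88 − 60)^(-0.1332) = 329.7·39.88^(-0.1332) = 329.7·0.61204 = 201.789.
At 11447 K (t = 114.47):
  R = 329.7·(114.47 − 60)^(-0.1332) = 329.7·54.47^(-0.1332) = 329.7·0.58714 = 193.581.
Gain = 193.581 / 201.789 = 0.9593 → 0.959.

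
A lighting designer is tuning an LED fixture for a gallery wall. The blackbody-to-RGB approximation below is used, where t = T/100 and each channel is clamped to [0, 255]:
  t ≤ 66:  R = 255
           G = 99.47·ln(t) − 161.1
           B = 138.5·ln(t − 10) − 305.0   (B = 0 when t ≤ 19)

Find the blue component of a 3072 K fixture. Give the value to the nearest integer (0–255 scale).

115

t = 3072/100 = 30.72; the t ≤ 66 branch applies.
B = 138.5·ln(30.72 − 10) − 305.0 = 138.5·ln 20.72 − 305.0 = 138.5·3.0311 − 305.0 = 114.807.
Rounded: 115.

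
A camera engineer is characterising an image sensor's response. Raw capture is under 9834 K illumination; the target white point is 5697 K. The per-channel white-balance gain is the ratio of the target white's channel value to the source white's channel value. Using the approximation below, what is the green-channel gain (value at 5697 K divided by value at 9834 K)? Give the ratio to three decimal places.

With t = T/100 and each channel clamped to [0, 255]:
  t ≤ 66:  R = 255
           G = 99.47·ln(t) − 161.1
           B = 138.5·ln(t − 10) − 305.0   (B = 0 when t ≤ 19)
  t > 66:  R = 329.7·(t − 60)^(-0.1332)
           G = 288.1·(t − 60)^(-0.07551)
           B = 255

At 9834 K (t = 98.34):
  G = 288.1·(98.34 − 60)^(-0.07551) = 288.1·38.34^(-0.07551) = 288.1·0.75931 = 218.757.
At 5697 K (t = 56.97):
  G = 99.47·ln 56.97 − 161.1 = 99.47·4.0425 − 161.1 = 241.010.
Gain = 241.010 / 218.757 = 1.1017 → 1.102.

1.102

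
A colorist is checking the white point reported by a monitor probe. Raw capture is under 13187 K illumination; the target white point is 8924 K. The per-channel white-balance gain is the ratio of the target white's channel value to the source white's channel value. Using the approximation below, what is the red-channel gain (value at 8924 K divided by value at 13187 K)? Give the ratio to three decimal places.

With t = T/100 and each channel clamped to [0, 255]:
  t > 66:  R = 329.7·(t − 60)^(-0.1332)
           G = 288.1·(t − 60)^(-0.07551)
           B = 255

At 13187 K (t = 131.87):
  R = 329.7·(131.87 − 60)^(-0.1332) = 329.7·71.87^(-0.1332) = 329.7·0.56586 = 186.564.
At 8924 K (t = 89.24):
  R = 329.7·(89.24 − 60)^(-0.1332) = 329.7·29.24^(-0.1332) = 329.7·0.63787 = 210.306.
Gain = 210.306 / 186.564 = 1.1273 → 1.127.

1.127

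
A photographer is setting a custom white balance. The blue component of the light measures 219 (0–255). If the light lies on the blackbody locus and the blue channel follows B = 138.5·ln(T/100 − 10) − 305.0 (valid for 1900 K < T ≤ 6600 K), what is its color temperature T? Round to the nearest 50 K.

5400 K

ln(t − 10) = (219 + 305.0) / 138.5 = 3.7834.
t − 10 = e^3.7834 = 43.965, so t = 53.965.
T = 100·t = 5396 K → 5400 K to the nearest 50 K.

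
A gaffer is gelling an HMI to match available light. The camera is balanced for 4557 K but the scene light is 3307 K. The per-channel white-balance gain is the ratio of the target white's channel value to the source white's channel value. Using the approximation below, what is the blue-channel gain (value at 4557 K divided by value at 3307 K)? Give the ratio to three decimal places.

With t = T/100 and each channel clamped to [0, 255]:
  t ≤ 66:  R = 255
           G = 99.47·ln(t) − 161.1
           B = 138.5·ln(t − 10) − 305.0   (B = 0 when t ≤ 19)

1.462

At 3307 K (t = 33.07):
  B = 138.5·ln(33.07 − 10) − 305.0 = 138.5·ln 23.07 − 305.0 = 138.5·3.1385 − 305.0 = 129.687.
At 4557 K (t = 45.57):
  B = 138.5·ln(45.57 − 10) − 305.0 = 138.5·ln 35.57 − 305.0 = 138.5·3.5715 − 305.0 = 189.653.
Gain = 189.653 / 129.687 = 1.4624 → 1.462.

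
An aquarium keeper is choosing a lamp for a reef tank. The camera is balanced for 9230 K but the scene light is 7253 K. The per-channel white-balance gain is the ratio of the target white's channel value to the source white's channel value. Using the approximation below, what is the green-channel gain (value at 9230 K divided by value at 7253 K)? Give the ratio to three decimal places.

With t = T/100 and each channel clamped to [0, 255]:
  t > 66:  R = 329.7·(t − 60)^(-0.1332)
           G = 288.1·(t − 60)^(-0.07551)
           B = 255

At 7253 K (t = 72.53):
  G = 288.1·(72.53 − 60)^(-0.07551) = 288.1·12.53^(-0.07551) = 288.1·0.82622 = 238.033.
At 9230 K (t = 92.3):
  G = 288.1·(92.3 − 60)^(-0.07551) = 288.1·32.3^(-0.07551) = 288.1·0.76920 = 221.607.
Gain = 221.607 / 238.033 = 0.9310 → 0.931.

0.931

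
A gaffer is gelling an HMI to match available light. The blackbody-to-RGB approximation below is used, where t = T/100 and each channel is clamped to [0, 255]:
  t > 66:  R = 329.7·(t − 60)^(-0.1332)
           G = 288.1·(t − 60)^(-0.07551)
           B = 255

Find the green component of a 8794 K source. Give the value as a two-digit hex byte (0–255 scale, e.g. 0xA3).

t = 8794/100 = 87.94; the t > 66 branch applies.
G = 288.1·(87.94 − 60)^(-0.07551) = 288.1·27.94^(-0.07551) = 288.1·0.77767 = 224.047.
Rounded: 224; in hex, 0xE0.

0xE0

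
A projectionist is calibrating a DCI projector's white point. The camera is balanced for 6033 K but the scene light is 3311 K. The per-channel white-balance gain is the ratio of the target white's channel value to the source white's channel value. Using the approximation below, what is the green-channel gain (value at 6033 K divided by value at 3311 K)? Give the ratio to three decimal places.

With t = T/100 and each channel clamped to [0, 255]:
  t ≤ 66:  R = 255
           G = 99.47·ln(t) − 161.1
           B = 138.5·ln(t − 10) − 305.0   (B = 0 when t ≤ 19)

At 3311 K (t = 33.11):
  G = 99.47·ln 33.11 − 161.1 = 99.47·3.4998 − 161.1 = 187.029.
At 6033 K (t = 60.33):
  G = 99.47·ln 60.33 − 161.1 = 99.47·4.0998 − 161.1 = 246.710.
Gain = 246.710 / 187.029 = 1.3191 → 1.319.

1.319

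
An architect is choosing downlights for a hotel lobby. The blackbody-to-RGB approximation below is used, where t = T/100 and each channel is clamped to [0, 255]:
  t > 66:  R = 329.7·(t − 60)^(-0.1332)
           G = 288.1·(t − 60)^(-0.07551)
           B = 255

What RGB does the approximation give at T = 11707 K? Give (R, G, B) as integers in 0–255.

(192, 212, 255)

t = 11707/100 = 117.07; the t > 66 branch applies.
R = 329.7·(117.07 − 60)^(-0.1332) = 329.7·57.07^(-0.1332) = 329.7·0.58351 = 192.382.
G = 288.1·(117.07 − 60)^(-0.07551) = 288.1·57.07^(-0.07551) = 288.1·0.73684 = 212.284.
B = 255 by definition for t > 66.
Rounded: (192, 212, 255).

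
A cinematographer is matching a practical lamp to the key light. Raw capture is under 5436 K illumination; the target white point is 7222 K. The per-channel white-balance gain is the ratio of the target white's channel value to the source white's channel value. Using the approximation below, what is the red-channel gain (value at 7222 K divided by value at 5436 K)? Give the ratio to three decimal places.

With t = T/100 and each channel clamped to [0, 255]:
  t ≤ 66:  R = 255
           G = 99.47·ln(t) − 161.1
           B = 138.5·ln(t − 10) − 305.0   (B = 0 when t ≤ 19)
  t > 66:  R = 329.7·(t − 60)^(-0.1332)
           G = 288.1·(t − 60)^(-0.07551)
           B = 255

0.926

At 5436 K (t = 54.36):
  R = 255 by definition for t ≤ 66.
At 7222 K (t = 72.22):
  R = 329.7·(72.22 − 60)^(-0.1332) = 329.7·12.22^(-0.1332) = 329.7·0.71648 = 236.222.
Gain = 236.222 / 255.000 = 0.9264 → 0.926.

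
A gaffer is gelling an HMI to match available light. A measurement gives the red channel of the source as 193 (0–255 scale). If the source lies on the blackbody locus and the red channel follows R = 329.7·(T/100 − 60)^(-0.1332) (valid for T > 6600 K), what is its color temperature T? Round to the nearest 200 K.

11600 K

(t − 60)^(-0.1332) = 193/329.7 = 0.58538.
t − 60 = 0.58538^(1/-0.1332) = 0.58538^(-7.508) = 55.713, so t = 115.713.
T = 100·t = 11571 K → 11600 K to the nearest 200 K.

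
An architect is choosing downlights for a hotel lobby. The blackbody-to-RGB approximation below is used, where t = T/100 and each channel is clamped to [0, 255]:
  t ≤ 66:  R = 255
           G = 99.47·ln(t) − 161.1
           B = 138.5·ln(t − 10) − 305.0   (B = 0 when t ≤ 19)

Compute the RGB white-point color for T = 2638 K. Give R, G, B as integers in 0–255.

t = 2638/100 = 26.38; the t ≤ 66 branch applies.
R = 255 by definition for t ≤ 66.
G = 99.47·ln 26.38 − 161.1 = 99.47·3.2726 − 161.1 = 164.426.
B = 138.5·ln(26.38 − 10) − 305.0 = 138.5·ln 16.38 − 305.0 = 138.5·2.7961 − 305.0 = 82.254.
Rounded: (255, 164, 82).

R=255, G=164, B=82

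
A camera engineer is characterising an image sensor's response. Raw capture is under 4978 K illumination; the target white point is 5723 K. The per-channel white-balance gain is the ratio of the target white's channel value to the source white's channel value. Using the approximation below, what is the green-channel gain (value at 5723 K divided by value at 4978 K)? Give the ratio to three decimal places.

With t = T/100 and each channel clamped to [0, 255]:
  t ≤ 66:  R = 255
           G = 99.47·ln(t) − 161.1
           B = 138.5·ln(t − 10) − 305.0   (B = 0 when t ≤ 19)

At 4978 K (t = 49.78):
  G = 99.47·ln 49.78 − 161.1 = 99.47·3.9076 − 161.1 = 227.590.
At 5723 K (t = 57.23):
  G = 99.47·ln 57.23 − 161.1 = 99.47·4.0471 − 161.1 = 241.463.
Gain = 241.463 / 227.590 = 1.0610 → 1.061.

1.061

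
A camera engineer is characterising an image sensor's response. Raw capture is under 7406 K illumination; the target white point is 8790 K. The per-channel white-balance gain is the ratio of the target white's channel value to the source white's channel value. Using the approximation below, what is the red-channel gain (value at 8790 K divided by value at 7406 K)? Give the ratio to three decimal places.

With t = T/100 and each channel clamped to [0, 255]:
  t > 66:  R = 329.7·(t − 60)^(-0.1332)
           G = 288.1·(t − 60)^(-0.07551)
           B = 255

0.913

At 7406 K (t = 74.06):
  R = 329.7·(74.06 − 60)^(-0.1332) = 329.7·14.06^(-0.1332) = 329.7·0.70322 = 231.850.
At 8790 K (t = 87.9):
  R = 329.7·(87.9 − 60)^(-0.1332) = 329.7·27.9^(-0.1332) = 329.7·0.64187 = 211.624.
Gain = 211.624 / 231.850 = 0.9128 → 0.913.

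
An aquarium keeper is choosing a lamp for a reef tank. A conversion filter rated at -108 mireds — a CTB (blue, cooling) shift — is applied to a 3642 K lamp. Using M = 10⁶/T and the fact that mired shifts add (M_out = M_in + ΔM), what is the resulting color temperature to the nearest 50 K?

M_in = 10⁶/3642 = 274.57 mireds.
M_out = 274.57 + (-108) = 166.57 mireds.
T_out = 10⁶/166.57 = 6003.3 K → 6000 K.

6000 K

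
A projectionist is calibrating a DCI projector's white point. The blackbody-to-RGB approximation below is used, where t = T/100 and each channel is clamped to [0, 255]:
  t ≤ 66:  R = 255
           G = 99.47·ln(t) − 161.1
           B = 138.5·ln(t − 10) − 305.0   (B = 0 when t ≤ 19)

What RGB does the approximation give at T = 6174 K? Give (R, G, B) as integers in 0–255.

(255, 249, 242)

t = 6174/100 = 61.74; the t ≤ 66 branch applies.
R = 255 by definition for t ≤ 66.
G = 99.47·ln 61.74 − 161.1 = 99.47·4.1229 − 161.1 = 249.008.
B = 138.5·ln(61.74 − 10) − 305.0 = 138.5·ln 51.74 − 305.0 = 138.5·3.9462 − 305.0 = 241.553.
Rounded: (255, 249, 242).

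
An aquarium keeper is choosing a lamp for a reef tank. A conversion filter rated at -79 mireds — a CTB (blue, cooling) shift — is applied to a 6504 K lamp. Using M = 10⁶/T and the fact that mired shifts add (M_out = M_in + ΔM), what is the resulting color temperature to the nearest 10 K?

13380 K

M_in = 10⁶/6504 = 153.75 mireds.
M_out = 153.75 + (-79) = 74.75 mireds.
T_out = 10⁶/74.75 = 13377.7 K → 13380 K.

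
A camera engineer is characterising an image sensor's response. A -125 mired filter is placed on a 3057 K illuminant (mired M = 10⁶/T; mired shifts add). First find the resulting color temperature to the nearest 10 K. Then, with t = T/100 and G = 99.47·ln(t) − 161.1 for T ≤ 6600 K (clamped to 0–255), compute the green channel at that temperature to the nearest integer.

227

M_in = 10⁶/3057 = 327.12; M_out = 327.12 + (-125) = 202.12.
T_out = 10⁶/202.12 = 4947.6 K → 4950 K; t = 49.5.
G = 99.47·ln 49.5 − 161.1 = 99.47·3.9020 − 161.1 = 227.029.
Rounded: 227.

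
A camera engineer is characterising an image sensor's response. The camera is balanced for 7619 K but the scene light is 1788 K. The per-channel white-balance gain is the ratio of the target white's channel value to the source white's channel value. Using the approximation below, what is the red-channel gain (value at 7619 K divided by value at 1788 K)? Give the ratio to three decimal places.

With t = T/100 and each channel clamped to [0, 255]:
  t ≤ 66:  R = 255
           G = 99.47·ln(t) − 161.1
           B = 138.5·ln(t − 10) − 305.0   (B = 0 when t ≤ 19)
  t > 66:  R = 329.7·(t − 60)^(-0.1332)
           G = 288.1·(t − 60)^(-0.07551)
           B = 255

0.892

At 1788 K (t = 17.88):
  R = 255 by definition for t ≤ 66.
At 7619 K (t = 76.19):
  R = 329.7·(76.19 − 60)^(-0.1332) = 329.7·16.19^(-0.1332) = 329.7·0.69013 = 227.535.
Gain = 227.535 / 255.000 = 0.8923 → 0.892.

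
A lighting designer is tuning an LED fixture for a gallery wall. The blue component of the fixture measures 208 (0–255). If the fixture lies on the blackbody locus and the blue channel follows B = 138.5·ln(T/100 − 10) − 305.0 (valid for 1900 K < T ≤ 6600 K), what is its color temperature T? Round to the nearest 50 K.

ln(t − 10) = (208 + 305.0) / 138.5 = 3.7040.
t − 10 = e^3.7040 = 40.608, so t = 50.608.
T = 100·t = 5061 K → 5050 K to the nearest 50 K.

5050 K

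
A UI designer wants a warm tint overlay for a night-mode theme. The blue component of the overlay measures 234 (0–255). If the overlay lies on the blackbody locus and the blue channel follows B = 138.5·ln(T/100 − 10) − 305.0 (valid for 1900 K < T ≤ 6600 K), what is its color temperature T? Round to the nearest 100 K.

5900 K

ln(t − 10) = (234 + 305.0) / 138.5 = 3.8917.
t − 10 = e^3.8917 = 48.994, so t = 58.994.
T = 100·t = 5899 K → 5900 K to the nearest 100 K.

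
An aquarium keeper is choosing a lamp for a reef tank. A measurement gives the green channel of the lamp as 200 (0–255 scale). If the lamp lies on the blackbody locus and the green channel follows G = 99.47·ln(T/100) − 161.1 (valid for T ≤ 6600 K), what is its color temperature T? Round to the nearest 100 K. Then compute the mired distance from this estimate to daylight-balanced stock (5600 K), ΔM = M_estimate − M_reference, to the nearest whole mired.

+85 mireds

ln t = (200 + 161.1) / 99.47 = 3.6302.
t = e^3.6302 = 37.722.
T = 100·t = 3772 K → 3800 K to the nearest 100 K.
M_estimate = 10⁶/3800 = 263.16; M_reference = 10⁶/5600 = 178.57.
ΔM = 263.16 − 178.57 = 84.59 → +85 mireds.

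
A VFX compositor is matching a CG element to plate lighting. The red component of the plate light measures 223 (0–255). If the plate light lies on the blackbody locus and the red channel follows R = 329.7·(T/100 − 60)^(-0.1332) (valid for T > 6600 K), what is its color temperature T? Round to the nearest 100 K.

7900 K

(t − 60)^(-0.1332) = 223/329.7 = 0.67637.
t − 60 = 0.67637^(1/-0.1332) = 0.67637^(-7.508) = 18.831, so t = 78.831.
T = 100·t = 7883 K → 7900 K to the nearest 100 K.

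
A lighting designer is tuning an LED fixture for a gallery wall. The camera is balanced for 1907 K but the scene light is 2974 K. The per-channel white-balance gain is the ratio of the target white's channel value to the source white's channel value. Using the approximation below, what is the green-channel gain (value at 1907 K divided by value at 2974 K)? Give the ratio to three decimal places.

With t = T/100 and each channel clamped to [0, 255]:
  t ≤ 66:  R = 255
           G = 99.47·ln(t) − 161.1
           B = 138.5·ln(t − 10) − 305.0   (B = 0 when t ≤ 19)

At 2974 K (t = 29.74):
  G = 99.47·ln 29.74 − 161.1 = 99.47·3.3925 − 161.1 = 176.351.
At 1907 K (t = 19.07):
  G = 99.47·ln 19.07 − 161.1 = 99.47·2.9481 − 161.1 = 132.149.
Gain = 132.149 / 176.351 = 0.7494 → 0.749.

0.749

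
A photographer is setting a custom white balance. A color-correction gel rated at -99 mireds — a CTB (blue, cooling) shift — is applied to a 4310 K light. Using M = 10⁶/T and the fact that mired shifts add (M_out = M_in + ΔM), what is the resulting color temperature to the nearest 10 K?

M_in = 10⁶/4310 = 232.02 mireds.
M_out = 232.02 + (-99) = 133.02 mireds.
T_out = 10⁶/133.02 = 7517.7 K → 7520 K.

7520 K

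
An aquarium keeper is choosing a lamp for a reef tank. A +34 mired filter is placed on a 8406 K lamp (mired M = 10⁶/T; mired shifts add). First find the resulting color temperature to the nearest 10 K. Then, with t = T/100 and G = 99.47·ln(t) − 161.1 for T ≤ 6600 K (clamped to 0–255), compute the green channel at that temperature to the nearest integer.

M_in = 10⁶/8406 = 118.96; M_out = 118.96 + (+34) = 152.96.
T_out = 10⁶/152.96 = 6537.5 K → 6540 K; t = 65.4.
G = 99.47·ln 65.4 − 161.1 = 99.47·4.1805 − 161.1 = 254.737.
Rounded: 255.

255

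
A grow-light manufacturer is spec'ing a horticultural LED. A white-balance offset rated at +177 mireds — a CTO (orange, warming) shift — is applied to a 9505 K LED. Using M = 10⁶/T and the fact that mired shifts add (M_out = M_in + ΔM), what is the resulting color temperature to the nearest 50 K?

M_in = 10⁶/9505 = 105.21 mireds.
M_out = 105.21 + (+177) = 282.21 mireds.
T_out = 10⁶/282.21 = 3543.5 K → 3550 K.

3550 K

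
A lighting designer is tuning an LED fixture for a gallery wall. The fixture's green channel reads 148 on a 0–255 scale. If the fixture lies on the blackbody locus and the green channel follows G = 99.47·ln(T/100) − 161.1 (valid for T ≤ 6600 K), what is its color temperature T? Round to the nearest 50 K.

2250 K

ln t = (148 + 161.1) / 99.47 = 3.1075.
t = e^3.1075 = 22.364.
T = 100·t = 2236 K → 2250 K to the nearest 50 K.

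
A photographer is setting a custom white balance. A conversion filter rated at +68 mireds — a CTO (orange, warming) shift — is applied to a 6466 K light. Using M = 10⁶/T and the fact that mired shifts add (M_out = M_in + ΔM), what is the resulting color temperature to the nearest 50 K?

M_in = 10⁶/6466 = 154.66 mireds.
M_out = 154.66 + (+68) = 222.66 mireds.
T_out = 10⁶/222.66 = 4491.3 K → 4500 K.

4500 K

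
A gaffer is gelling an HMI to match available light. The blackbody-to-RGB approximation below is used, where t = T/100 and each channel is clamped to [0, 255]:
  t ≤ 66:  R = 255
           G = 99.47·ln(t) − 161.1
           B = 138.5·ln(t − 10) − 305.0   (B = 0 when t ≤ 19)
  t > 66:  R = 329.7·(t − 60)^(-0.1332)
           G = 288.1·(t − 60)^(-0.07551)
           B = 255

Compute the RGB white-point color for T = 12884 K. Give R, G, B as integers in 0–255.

t = 12884/100 = 128.84; the t > 66 branch applies.
R = 329.7·(128.84 − 60)^(-0.1332) = 329.7·68.84^(-0.1332) = 329.7·0.56911 = 187.637.
G = 288.1·(128.84 − 60)^(-0.07551) = 288.1·68.84^(-0.07551) = 288.1·0.72648 = 209.299.
B = 255 by definition for t > 66.
Rounded: (188, 209, 255).

R=188, G=209, B=255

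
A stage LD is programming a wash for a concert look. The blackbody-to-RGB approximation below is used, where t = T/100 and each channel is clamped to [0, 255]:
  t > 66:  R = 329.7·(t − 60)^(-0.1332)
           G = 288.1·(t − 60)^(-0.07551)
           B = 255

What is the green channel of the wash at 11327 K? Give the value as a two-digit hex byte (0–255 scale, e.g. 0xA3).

t = 11327/100 = 113.27; the t > 66 branch applies.
G = 288.1·(113.27 − 60)^(-0.07551) = 288.1·53.27^(-0.07551) = 288.1·0.74068 = 213.391.
Rounded: 213; in hex, 0xD5.

0xD5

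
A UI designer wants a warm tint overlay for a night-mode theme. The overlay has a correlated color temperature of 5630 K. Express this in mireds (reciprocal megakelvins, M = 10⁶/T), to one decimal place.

M = 10⁶ / 5630 = 177.620 → 177.6 mireds.

177.6 mireds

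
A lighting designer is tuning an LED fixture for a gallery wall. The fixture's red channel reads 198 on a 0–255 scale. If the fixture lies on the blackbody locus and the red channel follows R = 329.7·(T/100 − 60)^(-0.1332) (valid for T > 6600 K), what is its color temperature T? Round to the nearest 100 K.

(t − 60)^(-0.1332) = 198/329.7 = 0.60055.
t − 60 = 0.60055^(1/-0.1332) = 0.60055^(-7.508) = 45.980, so t = 105.980.
T = 100·t = 10598 K → 10600 K to the nearest 100 K.

10600 K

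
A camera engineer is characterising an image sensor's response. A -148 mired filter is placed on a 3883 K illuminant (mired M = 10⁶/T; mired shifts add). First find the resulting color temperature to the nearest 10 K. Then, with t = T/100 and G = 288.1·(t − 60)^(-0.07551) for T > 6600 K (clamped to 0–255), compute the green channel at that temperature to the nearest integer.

M_in = 10⁶/3883 = 257.53; M_out = 257.53 + (-148) = 109.53.
T_out = 10⁶/109.53 = 9129.7 K → 9130 K; t = 91.3.
G = 288.1·(91.3 − 60)^(-0.07551) = 288.1·31.3^(-0.07551) = 288.1·0.77103 = 222.134.
Rounded: 222.

222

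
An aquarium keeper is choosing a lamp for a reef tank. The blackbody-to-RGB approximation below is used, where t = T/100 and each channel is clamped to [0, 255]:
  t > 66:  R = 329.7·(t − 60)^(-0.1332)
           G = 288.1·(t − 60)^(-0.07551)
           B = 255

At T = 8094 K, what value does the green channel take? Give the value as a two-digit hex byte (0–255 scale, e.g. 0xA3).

t = 8094/100 = 80.94; the t > 66 branch applies.
G = 288.1·(80.94 − 60)^(-0.07551) = 288.1·20.94^(-0.07551) = 288.1·0.79479 = 228.979.
Rounded: 229; in hex, 0xE5.

0xE5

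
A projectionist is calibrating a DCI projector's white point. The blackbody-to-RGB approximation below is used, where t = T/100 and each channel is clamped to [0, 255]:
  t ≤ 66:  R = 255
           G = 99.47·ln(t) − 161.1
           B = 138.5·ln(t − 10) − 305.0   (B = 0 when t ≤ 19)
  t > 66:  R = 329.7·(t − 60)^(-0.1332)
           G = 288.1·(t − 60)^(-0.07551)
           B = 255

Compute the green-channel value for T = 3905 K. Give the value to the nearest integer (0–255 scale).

203

t = 3905/100 = 39.05; the t ≤ 66 branch applies.
G = 99.47·ln 39.05 − 161.1 = 99.47·3.6648 − 161.1 = 203.442.
Rounded: 203.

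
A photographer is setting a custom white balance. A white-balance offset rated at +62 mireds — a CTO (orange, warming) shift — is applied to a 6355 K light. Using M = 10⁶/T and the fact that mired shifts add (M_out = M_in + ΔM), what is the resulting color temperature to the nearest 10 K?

M_in = 10⁶/6355 = 157.36 mireds.
M_out = 157.36 + (+62) = 219.36 mireds.
T_out = 10⁶/219.36 = 4558.8 K → 4560 K.

4560 K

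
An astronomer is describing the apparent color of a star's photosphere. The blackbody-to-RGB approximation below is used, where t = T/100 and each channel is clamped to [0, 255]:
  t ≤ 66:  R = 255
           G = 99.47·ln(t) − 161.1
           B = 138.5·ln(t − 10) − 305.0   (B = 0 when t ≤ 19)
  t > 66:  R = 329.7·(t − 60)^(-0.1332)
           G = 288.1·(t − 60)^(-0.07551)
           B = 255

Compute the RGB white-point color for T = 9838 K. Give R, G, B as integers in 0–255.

R=203, G=219, B=255

t = 9838/100 = 98.38; the t > 66 branch applies.
R = 329.7·(98.38 − 60)^(-0.1332) = 329.7·38.38^(-0.1332) = 329.7·0.61517 = 202.823.
G = 288.1·(98.38 − 60)^(-0.07551) = 288.1·38.38^(-0.07551) = 288.1·0.75925 = 218.740.
B = 255 by definition for t > 66.
Rounded: (203, 219, 255).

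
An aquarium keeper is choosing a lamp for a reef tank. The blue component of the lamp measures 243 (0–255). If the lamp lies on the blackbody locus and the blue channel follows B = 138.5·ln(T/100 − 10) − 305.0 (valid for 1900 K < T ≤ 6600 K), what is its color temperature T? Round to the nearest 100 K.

6200 K

ln(t − 10) = (243 + 305.0) / 138.5 = 3.9567.
t − 10 = e^3.9567 = 52.283, so t = 62.283.
T = 100·t = 6228 K → 6200 K to the nearest 100 K.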